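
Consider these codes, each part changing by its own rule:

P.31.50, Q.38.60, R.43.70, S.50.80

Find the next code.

T.55.90

For the letter, letters move forward 1 place in the alphabet: P, Q, R, S → T.
Second component: alternating steps +7, +5, +7, +5, …, so 31, 38, 43, 50 → 55.
For the third component, +10 each step: 50, 60, 70, 80 → 90.
Putting it together: T.55.90.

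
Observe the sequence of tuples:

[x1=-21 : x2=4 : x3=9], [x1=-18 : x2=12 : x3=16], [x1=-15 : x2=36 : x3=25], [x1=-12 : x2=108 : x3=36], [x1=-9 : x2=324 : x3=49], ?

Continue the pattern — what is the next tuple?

[x1=-6 : x2=972 : x3=64]

X1: -21, -18, -15, -12, -9 → -6 (+3 each step).
X2 goes 4, 12, 36, 108, 324 → 972 (×3 each step).
X3: 9, 16, 25, 36, 49 → 64 (perfect squares: 3², 4², 5², …).
So the next tuple is [x1=-6 : x2=972 : x3=64].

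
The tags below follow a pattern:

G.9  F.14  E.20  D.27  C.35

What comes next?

B.44

Letter goes G, F, E, D, C → B (letters move back 1 place in the alphabet).
Second component goes 9, 14, 20, 27, 35 → 44 (differences are 5, 6, 7, … (increasing by 1 each time)).
Putting it together: B.44.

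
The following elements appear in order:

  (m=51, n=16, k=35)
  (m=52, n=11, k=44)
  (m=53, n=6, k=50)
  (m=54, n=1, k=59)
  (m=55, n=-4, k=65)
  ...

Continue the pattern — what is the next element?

For the m, +1 each step: 51, 52, 53, 54, 55 → 56.
For the n, −5 each step: 16, 11, 6, 1, -4 → -9.
K — alternating steps +9, +6, +9, +6, …: 35, 44, 50, 59, 65 → 74.
Combining the parts gives (m=56, n=-9, k=74).

(m=56, n=-9, k=74)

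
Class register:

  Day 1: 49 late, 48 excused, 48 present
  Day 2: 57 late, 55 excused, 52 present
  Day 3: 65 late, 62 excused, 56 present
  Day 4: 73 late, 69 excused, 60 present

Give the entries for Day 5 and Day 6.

81 late, 76 excused, 64 present; 89 late, 83 excused, 68 present

Late — +8 each step: 49, 57, 65, 73 → 81 → 89.
Excused: +7 each step, so 48, 55, 62, 69 → 76 → 83.
Present — +4 each step: 48, 52, 56, 60 → 64 → 68.
So the next two lines are 81 late, 76 excused, 64 present and 89 late, 83 excused, 68 present.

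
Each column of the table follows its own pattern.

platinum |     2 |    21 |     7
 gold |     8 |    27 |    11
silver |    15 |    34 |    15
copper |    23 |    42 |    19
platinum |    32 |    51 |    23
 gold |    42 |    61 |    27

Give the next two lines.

silver  53  72  31; copper  65  84  35

Metal — repeats platinum → gold → silver → copper: platinum, gold, silver, copper, platinum, gold → silver → copper.
Second component: differences are 6, 7, 8, … (increasing by 1 each time); 2, 8, 15, 23, 32, 42 → 53 → 65.
Third component: differences are 6, 7, 8, … (increasing by 1 each time); 21, 27, 34, 42, 51, 61 → 72 → 84.
Fourth component: +4 each step, so 7, 11, 15, 19, 23, 27 → 31 → 35.
So the next two lines are silver  53  72  31 and copper  65  84  35.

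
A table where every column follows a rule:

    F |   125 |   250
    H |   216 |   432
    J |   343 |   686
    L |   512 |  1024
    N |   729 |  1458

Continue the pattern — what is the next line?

P  1000  2000

Letter goes F, H, J, L, N → P (letters move forward 2 places in the alphabet).
Second component: perfect cubes: 5³, 6³, 7³, …, so 125, 216, 343, 512, 729 → 1000.
For the third component, always 2 × the second component: 250, 432, 686, 1024, 1458 → 2000.
Combining the parts gives P  1000  2000.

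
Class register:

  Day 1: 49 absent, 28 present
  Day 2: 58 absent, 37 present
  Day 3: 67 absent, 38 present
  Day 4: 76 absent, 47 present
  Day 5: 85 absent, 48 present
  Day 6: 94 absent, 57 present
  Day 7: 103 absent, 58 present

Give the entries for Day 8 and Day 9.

Absent: +9 each step, so 49, 58, 67, 76, 85, 94, 103 → 112 → 121.
Present: alternating steps +9, +1, +9, +1, …; 28, 37, 38, 47, 48, 57, 58 → 67 → 68.
Putting the parts together: 112 absent, 67 present and then 121 absent, 68 present.

112 absent, 67 present; 121 absent, 68 present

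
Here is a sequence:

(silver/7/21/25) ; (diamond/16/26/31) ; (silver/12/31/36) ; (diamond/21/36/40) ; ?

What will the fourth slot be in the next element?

Rank: alternates silver ↔ diamond; silver, diamond, silver, diamond → silver.
Second slot: 7, 16, 12, 21 → 17 (alternating steps +9, −4, +9, −4, …).
For the third slot, +5 each step: 21, 26, 31, 36 → 41.
Fourth slot: differences are 6, 5, 4, … (decreasing by 1 each time); 25, 31, 36, 40 → 43.

43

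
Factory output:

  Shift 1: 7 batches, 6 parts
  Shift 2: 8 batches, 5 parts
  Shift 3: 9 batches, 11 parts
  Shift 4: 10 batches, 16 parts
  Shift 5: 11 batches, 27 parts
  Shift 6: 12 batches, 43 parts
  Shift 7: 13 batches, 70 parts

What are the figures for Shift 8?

14 batches, 113 parts

Batches goes 7, 8, 9, 10, 11, 12, 13 → 14 (+1 each step).
For the parts, each term is the sum of the two before it: 6, 5, 11, 16, 27, 43, 70 → 113.
Combining the parts gives 14 batches, 113 parts.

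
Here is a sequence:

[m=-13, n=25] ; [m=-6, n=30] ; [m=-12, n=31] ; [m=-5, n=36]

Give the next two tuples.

[m=-11, n=37], [m=-4, n=42]

M: -13, -6, -12, -5 → -11 → -4 (alternating steps +7, −6, +7, −6, …).
N: 25, 30, 31, 36 → 37 → 42 (alternating steps +5, +1, +5, +1, …).
So the next two tuples are [m=-11, n=37] and [m=-4, n=42].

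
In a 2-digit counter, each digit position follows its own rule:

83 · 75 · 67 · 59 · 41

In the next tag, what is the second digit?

Second digit — +2 each step, mod 10: 3, 5, 7, 9, 1 → 3.

3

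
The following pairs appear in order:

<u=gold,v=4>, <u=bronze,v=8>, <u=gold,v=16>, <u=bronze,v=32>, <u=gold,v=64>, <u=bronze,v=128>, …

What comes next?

<u=gold,v=256>

U — alternates gold ↔ bronze: gold, bronze, gold, bronze, gold, bronze → gold.
V: 4, 8, 16, 32, 64, 128 → 256 (×2 each step).
Putting it together: <u=gold,v=256>.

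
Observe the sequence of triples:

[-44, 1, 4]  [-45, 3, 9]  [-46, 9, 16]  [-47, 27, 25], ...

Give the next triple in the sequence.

First value: -44, -45, -46, -47 → -48 (−1 each step).
Second value: ×3 each step; 1, 3, 9, 27 → 81.
For the third value, perfect squares: 2², 3², 4², …: 4, 9, 16, 25 → 36.
So the next triple is [-48, 81, 36].

[-48, 81, 36]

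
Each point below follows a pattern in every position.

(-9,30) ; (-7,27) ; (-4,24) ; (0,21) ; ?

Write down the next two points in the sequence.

First part: -9, -7, -4, 0 → 5 → 11 (differences are 2, 3, 4, … (increasing by 1 each time)).
Second part: 30, 27, 24, 21 → 18 → 15 (−3 each step).
So the next two points are (5,18) and (11,15).

(5,18), (11,15)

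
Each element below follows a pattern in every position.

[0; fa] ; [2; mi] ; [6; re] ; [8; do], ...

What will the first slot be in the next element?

12

First slot goes 0, 2, 6, 8 → 12 (alternating steps +2, +4, +2, +4, …).
Note: fa, mi, re, do → ti (runs backward through the solfège scale do→ti).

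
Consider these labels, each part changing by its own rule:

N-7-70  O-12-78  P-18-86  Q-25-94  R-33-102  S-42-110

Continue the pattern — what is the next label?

Letter — letters move forward 1 place in the alphabet: N, O, P, Q, R, S → T.
Second component — differences are 5, 6, 7, … (increasing by 1 each time): 7, 12, 18, 25, 33, 42 → 52.
Third component: +8 each step, so 70, 78, 86, 94, 102, 110 → 118.
Combining the parts gives T-52-118.

T-52-118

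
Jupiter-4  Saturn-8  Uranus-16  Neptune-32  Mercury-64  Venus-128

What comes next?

Planet: Jupiter, Saturn, Uranus, Neptune, Mercury, Venus → Earth (runs through the planets Mercury→Neptune).
Second component goes 4, 8, 16, 32, 64, 128 → 256 (×2 each step).
Combining the parts gives Earth-256.

Earth-256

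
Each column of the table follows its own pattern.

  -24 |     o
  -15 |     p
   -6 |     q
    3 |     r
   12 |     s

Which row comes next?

21  t

First component: +9 each step, so -24, -15, -6, 3, 12 → 21.
For the letter, letters move forward 1 place in the alphabet: o, p, q, r, s → t.
Combining the parts gives 21  t.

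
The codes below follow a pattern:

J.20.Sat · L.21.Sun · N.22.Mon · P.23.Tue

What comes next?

R.24.Wed

For the letter, letters move forward 2 places in the alphabet: J, L, N, P → R.
For the second component, +1 each step: 20, 21, 22, 23 → 24.
Day goes Sat, Sun, Mon, Tue → Wed (runs through the weekdays Mon→Sun).
So the next code is R.24.Wed.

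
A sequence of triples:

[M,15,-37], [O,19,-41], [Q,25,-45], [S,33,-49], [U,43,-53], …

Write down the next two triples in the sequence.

[W,55,-57], [Y,69,-61]

For the letter, letters move forward 2 places in the alphabet: M, O, Q, S, U → W → Y.
Second value goes 15, 19, 25, 33, 43 → 55 → 69 (differences are 4, 6, 8, … (increasing by 2 each time)).
Third value: -37, -41, -45, -49, -53 → -57 → -61 (−4 each step).
Putting the parts together: [W,55,-57] and then [Y,69,-61].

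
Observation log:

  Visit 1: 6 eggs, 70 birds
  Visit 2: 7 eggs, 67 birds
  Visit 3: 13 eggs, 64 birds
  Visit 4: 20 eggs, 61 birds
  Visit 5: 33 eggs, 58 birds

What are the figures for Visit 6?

Eggs: 6, 7, 13, 20, 33 → 53 (each term is the sum of the two before it).
Birds: −3 each step, so 70, 67, 64, 61, 58 → 55.
Putting it together: 53 eggs, 55 birds.

53 eggs, 55 birds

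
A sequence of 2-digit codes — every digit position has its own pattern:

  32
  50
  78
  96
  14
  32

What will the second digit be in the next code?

Second digit: 2, 0, 8, 6, 4, 2 → 0 (−2 each step, mod 10).

0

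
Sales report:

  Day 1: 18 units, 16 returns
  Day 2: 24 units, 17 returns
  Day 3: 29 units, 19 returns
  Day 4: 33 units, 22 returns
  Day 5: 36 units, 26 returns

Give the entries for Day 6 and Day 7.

Units: differences are 6, 5, 4, … (decreasing by 1 each time); 18, 24, 29, 33, 36 → 38 → 39.
Returns — differences are 1, 2, 3, … (increasing by 1 each time): 16, 17, 19, 22, 26 → 31 → 37.
So the next two records are 38 units, 31 returns and 39 units, 37 returns.

38 units, 31 returns; 39 units, 37 returns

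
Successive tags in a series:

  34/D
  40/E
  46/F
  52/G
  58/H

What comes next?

64/I

First component: 34, 40, 46, 52, 58 → 64 (+6 each step).
For the letter, letters move forward 1 place in the alphabet: D, E, F, G, H → I.
Combining the parts gives 64/I.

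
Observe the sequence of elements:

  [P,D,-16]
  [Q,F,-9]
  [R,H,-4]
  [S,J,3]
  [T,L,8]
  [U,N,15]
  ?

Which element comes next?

[V,P,20]

First letter: letters move forward 1 place in the alphabet, so P, Q, R, S, T, U → V.
For the second letter, letters move forward 2 places in the alphabet: D, F, H, J, L, N → P.
Third component goes -16, -9, -4, 3, 8, 15 → 20 (alternating steps +7, +5, +7, +5, …).
So the next element is [V,P,20].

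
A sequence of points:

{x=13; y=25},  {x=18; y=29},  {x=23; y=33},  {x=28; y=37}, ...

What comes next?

{x=33; y=41}

For the x, +5 each step: 13, 18, 23, 28 → 33.
For the y, +4 each step: 25, 29, 33, 37 → 41.
So the next point is {x=33; y=41}.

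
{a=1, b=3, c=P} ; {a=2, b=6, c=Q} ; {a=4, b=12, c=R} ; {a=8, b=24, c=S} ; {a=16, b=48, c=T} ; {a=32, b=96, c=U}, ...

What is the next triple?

{a=64, b=192, c=V}

A: ×2 each step, so 1, 2, 4, 8, 16, 32 → 64.
B: 3, 6, 12, 24, 48, 96 → 192 (always 3 × the a).
C: letters move forward 1 place in the alphabet, so P, Q, R, S, T, U → V.
So the next triple is {a=64, b=192, c=V}.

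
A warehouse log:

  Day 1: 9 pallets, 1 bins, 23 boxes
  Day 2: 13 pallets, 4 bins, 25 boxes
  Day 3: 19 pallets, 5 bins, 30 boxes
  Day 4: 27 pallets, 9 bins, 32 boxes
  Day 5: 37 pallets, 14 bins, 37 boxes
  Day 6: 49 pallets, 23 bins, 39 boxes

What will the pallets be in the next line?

63

Pallets goes 9, 13, 19, 27, 37, 49 → 63 (differences are 4, 6, 8, … (increasing by 2 each time)).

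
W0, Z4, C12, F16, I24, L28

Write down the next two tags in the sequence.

O36, R40

Letter: letters move forward 3 places in the alphabet, wrapping Z→A; W, Z, C, F, I, L → O → R.
For the second component, alternating steps +4, +8, +4, +8, …: 0, 4, 12, 16, 24, 28 → 36 → 40.
So the next two tags are O36 and R40.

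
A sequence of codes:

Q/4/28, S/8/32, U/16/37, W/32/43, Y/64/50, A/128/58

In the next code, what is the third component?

67

Third component goes 28, 32, 37, 43, 50, 58 → 67 (differences are 4, 5, 6, … (increasing by 1 each time)).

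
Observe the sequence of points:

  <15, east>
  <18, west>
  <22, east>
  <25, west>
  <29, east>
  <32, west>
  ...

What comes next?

For the first coordinate, alternating steps +3, +4, +3, +4, …: 15, 18, 22, 25, 29, 32 → 36.
Direction: east, west, east, west, east, west → east (alternates east ↔ west).
Putting it together: <36, east>.

<36, east>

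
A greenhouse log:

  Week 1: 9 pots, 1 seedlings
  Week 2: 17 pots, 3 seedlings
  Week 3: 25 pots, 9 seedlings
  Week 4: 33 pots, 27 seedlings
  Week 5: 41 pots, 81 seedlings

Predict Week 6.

Pots goes 9, 17, 25, 33, 41 → 49 (+8 each step).
Seedlings: 1, 3, 9, 27, 81 → 243 (×3 each step).
Combining the parts gives 49 pots, 243 seedlings.

49 pots, 243 seedlings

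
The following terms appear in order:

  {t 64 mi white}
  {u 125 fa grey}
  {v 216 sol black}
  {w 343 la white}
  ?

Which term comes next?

{x 512 ti grey}

Letter — letters move forward 1 place in the alphabet: t, u, v, w → x.
Second value: perfect cubes: 4³, 5³, 6³, …; 64, 125, 216, 343 → 512.
Note: runs through the solfège scale do→ti; mi, fa, sol, la → ti.
Shade: repeats white → grey → black, so white, grey, black, white → grey.
Putting it together: {x 512 ti grey}.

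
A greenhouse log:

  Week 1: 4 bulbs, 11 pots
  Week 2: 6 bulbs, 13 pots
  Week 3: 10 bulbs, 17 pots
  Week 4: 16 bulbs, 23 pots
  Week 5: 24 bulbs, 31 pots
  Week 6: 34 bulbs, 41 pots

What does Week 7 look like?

Bulbs: 4, 6, 10, 16, 24, 34 → 46 (differences are 2, 4, 6, … (increasing by 2 each time)).
Pots: 11, 13, 17, 23, 31, 41 → 53 (always 7 more than the bulbs).
Putting it together: 46 bulbs, 53 pots.

46 bulbs, 53 pots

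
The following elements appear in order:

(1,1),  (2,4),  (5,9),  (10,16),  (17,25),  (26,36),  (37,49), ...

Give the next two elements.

(50,64), (65,81)

First component — differences are 1, 3, 5, … (increasing by 2 each time): 1, 2, 5, 10, 17, 26, 37 → 50 → 65.
Second component goes 1, 4, 9, 16, 25, 36, 49 → 64 → 81 (perfect squares: 1², 2², 3², …).
Putting the parts together: (50,64) and then (65,81).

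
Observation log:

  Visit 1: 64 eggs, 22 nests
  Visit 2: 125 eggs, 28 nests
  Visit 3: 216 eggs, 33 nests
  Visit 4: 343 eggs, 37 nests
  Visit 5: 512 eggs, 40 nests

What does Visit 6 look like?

Eggs: 64, 125, 216, 343, 512 → 729 (perfect cubes: 4³, 5³, 6³, …).
Nests goes 22, 28, 33, 37, 40 → 42 (differences are 6, 5, 4, … (decreasing by 1 each time)).
So the next line is 729 eggs, 42 nests.

729 eggs, 42 nests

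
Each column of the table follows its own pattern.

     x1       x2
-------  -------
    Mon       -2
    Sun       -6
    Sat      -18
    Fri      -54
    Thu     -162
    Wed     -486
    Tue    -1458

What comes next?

Column x1: Mon, Sun, Sat, Fri, Thu, Wed, Tue → Mon (runs backward through the weekdays Mon→Sun).
Column x2: -2, -6, -18, -54, -162, -486, -1458 → -4374 (×3 each step).
Combining the parts gives Mon  -4374.

Mon  -4374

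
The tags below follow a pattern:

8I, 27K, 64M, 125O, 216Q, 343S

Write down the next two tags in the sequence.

First component goes 8, 27, 64, 125, 216, 343 → 512 → 729 (perfect cubes: 2³, 3³, 4³, …).
Letter: letters move forward 2 places in the alphabet, so I, K, M, O, Q, S → U → W.
Putting the parts together: 512U and then 729W.

512U, 729W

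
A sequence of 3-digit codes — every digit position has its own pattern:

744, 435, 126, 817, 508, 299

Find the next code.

980

First digit: 7, 4, 1, 8, 5, 2 → 9 (−3 each step, mod 10).
Second digit goes 4, 3, 2, 1, 0, 9 → 8 (−1 each step, mod 10).
Third digit: 4, 5, 6, 7, 8, 9 → 0 (+1 each step, mod 10).
So the next code is 980.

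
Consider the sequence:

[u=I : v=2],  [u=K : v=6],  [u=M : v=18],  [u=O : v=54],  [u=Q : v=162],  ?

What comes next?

U goes I, K, M, O, Q → S (letters move forward 2 places in the alphabet).
V: ×3 each step, so 2, 6, 18, 54, 162 → 486.
Combining the parts gives [u=S : v=486].

[u=S : v=486]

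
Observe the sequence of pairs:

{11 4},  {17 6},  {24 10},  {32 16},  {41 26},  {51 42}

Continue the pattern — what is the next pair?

First part goes 11, 17, 24, 32, 41, 51 → 62 (differences are 6, 7, 8, … (increasing by 1 each time)).
Second part: each term is the sum of the two before it, so 4, 6, 10, 16, 26, 42 → 68.
So the next pair is {62 68}.

{62 68}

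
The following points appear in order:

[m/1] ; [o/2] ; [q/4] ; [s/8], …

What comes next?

Letter goes m, o, q, s → u (letters move forward 2 places in the alphabet).
Second coordinate — ×2 each step: 1, 2, 4, 8 → 16.
So the next point is [u/16].

[u/16]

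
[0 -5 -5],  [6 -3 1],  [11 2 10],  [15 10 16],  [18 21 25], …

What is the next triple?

[20 35 31]

For the first coordinate, differences are 6, 5, 4, … (decreasing by 1 each time): 0, 6, 11, 15, 18 → 20.
Second coordinate: -5, -3, 2, 10, 21 → 35 (differences are 2, 5, 8, … (increasing by 3 each time)).
Third coordinate: alternating steps +6, +9, +6, +9, …, so -5, 1, 10, 16, 25 → 31.
So the next triple is [20 35 31].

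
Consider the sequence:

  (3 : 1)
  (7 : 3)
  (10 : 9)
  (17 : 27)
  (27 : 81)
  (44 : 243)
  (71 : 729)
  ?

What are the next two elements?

(115 : 2187), (186 : 6561)

First component goes 3, 7, 10, 17, 27, 44, 71 → 115 → 186 (each term is the sum of the two before it).
Second component: ×3 each step; 1, 3, 9, 27, 81, 243, 729 → 2187 → 6561.
So the next two elements are (115 : 2187) and (186 : 6561).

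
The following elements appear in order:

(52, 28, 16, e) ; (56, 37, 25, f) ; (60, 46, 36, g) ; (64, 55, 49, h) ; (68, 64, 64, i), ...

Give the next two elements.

(72, 73, 81, j), (76, 82, 100, k)

First part goes 52, 56, 60, 64, 68 → 72 → 76 (+4 each step).
For the second part, +9 each step: 28, 37, 46, 55, 64 → 73 → 82.
Third part — perfect squares: 4², 5², 6², …: 16, 25, 36, 49, 64 → 81 → 100.
Letter: letters move forward 1 place in the alphabet, so e, f, g, h, i → j → k.
Putting the parts together: (72, 73, 81, j) and then (76, 82, 100, k).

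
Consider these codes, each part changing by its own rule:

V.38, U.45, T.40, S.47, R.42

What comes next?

Q.49

Letter goes V, U, T, S, R → Q (letters move back 1 place in the alphabet).
Second component — alternating steps +7, −5, +7, −5, …: 38, 45, 40, 47, 42 → 49.
So the next code is Q.49.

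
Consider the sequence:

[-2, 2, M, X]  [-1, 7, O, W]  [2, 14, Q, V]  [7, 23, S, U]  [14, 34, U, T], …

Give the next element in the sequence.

[23, 47, W, S]

First component goes -2, -1, 2, 7, 14 → 23 (differences are 1, 3, 5, … (increasing by 2 each time)).
Second component: 2, 7, 14, 23, 34 → 47 (differences are 5, 7, 9, … (increasing by 2 each time)).
For the first letter, letters move forward 2 places in the alphabet: M, O, Q, S, U → W.
Second letter: letters move back 1 place in the alphabet, so X, W, V, U, T → S.
Putting it together: [23, 47, W, S].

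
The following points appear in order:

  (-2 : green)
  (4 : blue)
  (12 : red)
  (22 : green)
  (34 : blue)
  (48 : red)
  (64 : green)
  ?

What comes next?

(82 : blue)

First entry: -2, 4, 12, 22, 34, 48, 64 → 82 (differences are 6, 8, 10, … (increasing by 2 each time)).
Colour: green, blue, red, green, blue, red, green → blue (repeats green → blue → red).
Putting it together: (82 : blue).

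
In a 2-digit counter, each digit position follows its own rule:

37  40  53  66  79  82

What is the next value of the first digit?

First digit: +1 each step, mod 10, so 3, 4, 5, 6, 7, 8 → 9.

9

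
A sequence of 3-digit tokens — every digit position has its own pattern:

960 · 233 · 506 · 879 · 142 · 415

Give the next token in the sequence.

788

First digit — +3 each step, mod 10: 9, 2, 5, 8, 1, 4 → 7.
Second digit — −3 each step, mod 10: 6, 3, 0, 7, 4, 1 → 8.
For the third digit, +3 each step, mod 10: 0, 3, 6, 9, 2, 5 → 8.
Putting it together: 788.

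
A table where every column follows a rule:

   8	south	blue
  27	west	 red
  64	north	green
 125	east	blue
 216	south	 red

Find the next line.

343  west  green

For the first component, perfect cubes: 2³, 3³, 4³, …: 8, 27, 64, 125, 216 → 343.
Direction — repeats south → west → north → east: south, west, north, east, south → west.
Colour — repeats blue → red → green: blue, red, green, blue, red → green.
So the next line is 343  west  green.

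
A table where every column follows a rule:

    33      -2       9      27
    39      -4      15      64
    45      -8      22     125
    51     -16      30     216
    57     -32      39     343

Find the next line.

First component: +6 each step; 33, 39, 45, 51, 57 → 63.
Second component: ×2 each step; -2, -4, -8, -16, -32 → -64.
Third component: 9, 15, 22, 30, 39 → 49 (differences are 6, 7, 8, … (increasing by 1 each time)).
Fourth component — perfect cubes: 3³, 4³, 5³, …: 27, 64, 125, 216, 343 → 512.
Putting it together: 63  -64  49  512.

63  -64  49  512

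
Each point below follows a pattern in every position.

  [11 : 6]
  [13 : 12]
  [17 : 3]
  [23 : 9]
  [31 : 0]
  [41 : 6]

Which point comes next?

For the first component, differences are 2, 4, 6, … (increasing by 2 each time): 11, 13, 17, 23, 31, 41 → 53.
Second component — alternating steps +6, −9, +6, −9, …: 6, 12, 3, 9, 0, 6 → -3.
So the next point is [53 : -3].

[53 : -3]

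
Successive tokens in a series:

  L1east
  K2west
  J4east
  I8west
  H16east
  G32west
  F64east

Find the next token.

E128west

Letter — letters move back 1 place in the alphabet: L, K, J, I, H, G, F → E.
Second component goes 1, 2, 4, 8, 16, 32, 64 → 128 (×2 each step).
Direction: alternates east ↔ west, so east, west, east, west, east, west, east → west.
Combining the parts gives E128west.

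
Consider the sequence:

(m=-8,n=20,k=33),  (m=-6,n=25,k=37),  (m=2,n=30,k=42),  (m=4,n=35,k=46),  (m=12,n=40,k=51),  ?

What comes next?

(m=14,n=45,k=55)

M goes -8, -6, 2, 4, 12 → 14 (alternating steps +2, +8, +2, +8, …).
N: 20, 25, 30, 35, 40 → 45 (+5 each step).
K — alternating steps +4, +5, +4, +5, …: 33, 37, 42, 46, 51 → 55.
Putting it together: (m=14,n=45,k=55).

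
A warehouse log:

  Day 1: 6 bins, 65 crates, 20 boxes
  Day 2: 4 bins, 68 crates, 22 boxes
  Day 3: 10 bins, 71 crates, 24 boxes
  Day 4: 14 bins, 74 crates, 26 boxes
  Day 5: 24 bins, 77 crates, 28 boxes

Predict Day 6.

Bins goes 6, 4, 10, 14, 24 → 38 (each term is the sum of the two before it).
Crates goes 65, 68, 71, 74, 77 → 80 (+3 each step).
Boxes goes 20, 22, 24, 26, 28 → 30 (+2 each step).
Putting it together: 38 bins, 80 crates, 30 boxes.

38 bins, 80 crates, 30 boxes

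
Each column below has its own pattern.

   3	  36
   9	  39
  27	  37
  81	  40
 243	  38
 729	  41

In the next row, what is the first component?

First component goes 3, 9, 27, 81, 243, 729 → 2187 (×3 each step).

2187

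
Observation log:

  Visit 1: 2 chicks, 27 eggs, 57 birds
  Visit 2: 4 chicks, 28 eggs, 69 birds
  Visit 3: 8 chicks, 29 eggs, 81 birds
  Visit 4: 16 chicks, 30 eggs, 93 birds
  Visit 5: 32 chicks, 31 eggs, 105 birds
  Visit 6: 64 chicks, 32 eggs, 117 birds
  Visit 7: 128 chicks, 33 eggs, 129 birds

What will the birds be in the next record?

141

Birds — +12 each step: 57, 69, 81, 93, 105, 117, 129 → 141.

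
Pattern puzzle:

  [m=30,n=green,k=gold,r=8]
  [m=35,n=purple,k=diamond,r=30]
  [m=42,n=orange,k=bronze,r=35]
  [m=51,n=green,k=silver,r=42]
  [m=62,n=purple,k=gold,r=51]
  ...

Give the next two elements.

[m=75,n=orange,k=diamond,r=62], [m=90,n=green,k=bronze,r=75]

M: differences are 5, 7, 9, … (increasing by 2 each time), so 30, 35, 42, 51, 62 → 75 → 90.
N — repeats green → purple → orange: green, purple, orange, green, purple → orange → green.
K: repeats gold → diamond → bronze → silver, so gold, diamond, bronze, silver, gold → diamond → bronze.
R goes 8, 30, 35, 42, 51 → 62 → 75 (always the previous value of the m).
Putting the parts together: [m=75,n=orange,k=diamond,r=62] and then [m=90,n=green,k=bronze,r=75].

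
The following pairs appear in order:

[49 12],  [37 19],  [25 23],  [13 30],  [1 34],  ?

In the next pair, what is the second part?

41

Second part — alternating steps +7, +4, +7, +4, …: 12, 19, 23, 30, 34 → 41.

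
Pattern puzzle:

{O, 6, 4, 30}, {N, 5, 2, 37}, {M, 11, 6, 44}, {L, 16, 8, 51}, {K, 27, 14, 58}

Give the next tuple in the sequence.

For the letter, letters move back 1 place in the alphabet: O, N, M, L, K → J.
Second coordinate goes 6, 5, 11, 16, 27 → 43 (each term is the sum of the two before it).
Third coordinate goes 4, 2, 6, 8, 14 → 22 (each term is the sum of the two before it).
For the fourth coordinate, +7 each step: 30, 37, 44, 51, 58 → 65.
So the next tuple is {J, 43, 22, 65}.

{J, 43, 22, 65}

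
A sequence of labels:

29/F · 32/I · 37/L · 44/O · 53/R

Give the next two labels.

First component: 29, 32, 37, 44, 53 → 64 → 77 (differences are 3, 5, 7, … (increasing by 2 each time)).
Letter: letters move forward 3 places in the alphabet, so F, I, L, O, R → U → X.
Putting the parts together: 64/U and then 77/X.

64/U then 77/X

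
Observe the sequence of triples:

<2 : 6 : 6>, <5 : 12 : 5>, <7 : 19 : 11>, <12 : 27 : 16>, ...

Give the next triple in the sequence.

<19 : 36 : 27>

First value goes 2, 5, 7, 12 → 19 (each term is the sum of the two before it).
Second value — differences are 6, 7, 8, … (increasing by 1 each time): 6, 12, 19, 27 → 36.
For the third value, each term is the sum of the two before it: 6, 5, 11, 16 → 27.
So the next triple is <19 : 36 : 27>.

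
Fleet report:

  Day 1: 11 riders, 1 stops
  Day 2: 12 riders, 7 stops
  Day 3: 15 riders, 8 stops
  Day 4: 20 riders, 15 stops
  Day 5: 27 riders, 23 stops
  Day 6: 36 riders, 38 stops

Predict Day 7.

Riders: differences are 1, 3, 5, … (increasing by 2 each time), so 11, 12, 15, 20, 27, 36 → 47.
For the stops, each term is the sum of the two before it: 1, 7, 8, 15, 23, 38 → 61.
Combining the parts gives 47 riders, 61 stops.

47 riders, 61 stops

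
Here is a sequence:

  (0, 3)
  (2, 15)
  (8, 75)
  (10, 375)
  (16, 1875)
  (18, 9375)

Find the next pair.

(24, 46875)

First part goes 0, 2, 8, 10, 16, 18 → 24 (alternating steps +2, +6, +2, +6, …).
Second part: ×5 each step; 3, 15, 75, 375, 1875, 9375 → 46875.
So the next pair is (24, 46875).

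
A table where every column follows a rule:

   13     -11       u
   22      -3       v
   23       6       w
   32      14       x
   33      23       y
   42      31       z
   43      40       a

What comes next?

First component: alternating steps +9, +1, +9, +1, …, so 13, 22, 23, 32, 33, 42, 43 → 52.
Second component: alternating steps +8, +9, +8, +9, …; -11, -3, 6, 14, 23, 31, 40 → 48.
Letter goes u, v, w, x, y, z, a → b (letters move forward 1 place in the alphabet, wrapping Z→A).
Putting it together: 52  48  b.

52  48  b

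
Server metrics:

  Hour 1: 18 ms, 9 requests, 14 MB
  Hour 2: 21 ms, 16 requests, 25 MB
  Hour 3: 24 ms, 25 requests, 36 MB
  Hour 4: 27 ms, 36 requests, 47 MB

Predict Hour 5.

30 ms, 49 requests, 58 MB

Ms: 18, 21, 24, 27 → 30 (+3 each step).
Requests: 9, 16, 25, 36 → 49 (perfect squares: 3², 4², 5², …).
MB goes 14, 25, 36, 47 → 58 (+11 each step).
Putting it together: 30 ms, 49 requests, 58 MB.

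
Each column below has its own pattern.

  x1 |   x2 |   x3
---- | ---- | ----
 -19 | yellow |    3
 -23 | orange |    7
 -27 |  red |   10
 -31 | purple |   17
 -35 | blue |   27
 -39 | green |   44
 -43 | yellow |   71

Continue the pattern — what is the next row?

-47  orange  115

Column x1: −4 each step; -19, -23, -27, -31, -35, -39, -43 → -47.
Column x2: repeats yellow → orange → red → purple → blue → green; yellow, orange, red, purple, blue, green, yellow → orange.
For the column x3, each term is the sum of the two before it: 3, 7, 10, 17, 27, 44, 71 → 115.
Putting it together: -47  orange  115.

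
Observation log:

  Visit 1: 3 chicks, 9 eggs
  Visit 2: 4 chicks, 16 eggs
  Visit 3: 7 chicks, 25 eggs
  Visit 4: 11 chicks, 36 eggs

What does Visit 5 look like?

18 chicks, 49 eggs

Chicks: 3, 4, 7, 11 → 18 (each term is the sum of the two before it).
Eggs: perfect squares: 3², 4², 5², …, so 9, 16, 25, 36 → 49.
Combining the parts gives 18 chicks, 49 eggs.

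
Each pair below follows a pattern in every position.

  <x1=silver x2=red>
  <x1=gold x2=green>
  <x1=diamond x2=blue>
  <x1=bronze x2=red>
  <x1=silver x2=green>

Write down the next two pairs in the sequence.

For the x1, repeats silver → gold → diamond → bronze: silver, gold, diamond, bronze, silver → gold → diamond.
X2: repeats red → green → blue; red, green, blue, red, green → blue → red.
So the next two pairs are <x1=gold x2=blue> and <x1=diamond x2=red>.

<x1=gold x2=blue>, <x1=diamond x2=red>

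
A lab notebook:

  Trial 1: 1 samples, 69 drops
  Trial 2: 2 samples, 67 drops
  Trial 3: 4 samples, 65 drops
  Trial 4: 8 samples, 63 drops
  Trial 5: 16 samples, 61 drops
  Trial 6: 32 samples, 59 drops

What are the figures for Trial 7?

Samples — ×2 each step: 1, 2, 4, 8, 16, 32 → 64.
Drops — −2 each step: 69, 67, 65, 63, 61, 59 → 57.
So the next row is 64 samples, 57 drops.

64 samples, 57 drops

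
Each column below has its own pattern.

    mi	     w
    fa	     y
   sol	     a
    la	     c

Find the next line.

ti  e

Note: runs through the solfège scale do→ti, so mi, fa, sol, la → ti.
Letter goes w, y, a, c → e (letters move forward 2 places in the alphabet, wrapping Z→A).
Combining the parts gives ti  e.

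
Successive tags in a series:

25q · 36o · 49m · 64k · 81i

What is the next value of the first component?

100

First component: perfect squares: 5², 6², 7², …; 25, 36, 49, 64, 81 → 100.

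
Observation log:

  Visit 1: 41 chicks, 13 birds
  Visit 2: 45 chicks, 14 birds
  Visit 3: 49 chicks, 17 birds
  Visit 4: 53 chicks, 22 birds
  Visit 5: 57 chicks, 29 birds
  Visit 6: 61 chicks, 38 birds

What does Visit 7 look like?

Chicks: +4 each step, so 41, 45, 49, 53, 57, 61 → 65.
Birds: differences are 1, 3, 5, … (increasing by 2 each time); 13, 14, 17, 22, 29, 38 → 49.
Putting it together: 65 chicks, 49 birds.

65 chicks, 49 birds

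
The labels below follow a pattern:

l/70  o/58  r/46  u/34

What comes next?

Letter goes l, o, r, u → x (letters move forward 3 places in the alphabet).
Second component goes 70, 58, 46, 34 → 22 (−12 each step).
Combining the parts gives x/22.

x/22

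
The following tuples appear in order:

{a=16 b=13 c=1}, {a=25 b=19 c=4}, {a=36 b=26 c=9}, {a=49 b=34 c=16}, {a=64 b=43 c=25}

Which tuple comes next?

For the a, perfect squares: 4², 5², 6², …: 16, 25, 36, 49, 64 → 81.
B — differences are 6, 7, 8, … (increasing by 1 each time): 13, 19, 26, 34, 43 → 53.
C: perfect squares: 1², 2², 3², …; 1, 4, 9, 16, 25 → 36.
Combining the parts gives {a=81 b=53 c=36}.

{a=81 b=53 c=36}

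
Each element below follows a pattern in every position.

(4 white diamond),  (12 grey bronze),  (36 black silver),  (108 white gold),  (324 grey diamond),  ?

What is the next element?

First slot: ×3 each step, so 4, 12, 36, 108, 324 → 972.
Shade: repeats white → grey → black; white, grey, black, white, grey → black.
Rank — repeats diamond → bronze → silver → gold: diamond, bronze, silver, gold, diamond → bronze.
Putting it together: (972 black bronze).

(972 black bronze)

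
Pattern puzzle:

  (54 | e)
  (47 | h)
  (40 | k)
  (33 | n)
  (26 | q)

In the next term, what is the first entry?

19

For the first entry, −7 each step: 54, 47, 40, 33, 26 → 19.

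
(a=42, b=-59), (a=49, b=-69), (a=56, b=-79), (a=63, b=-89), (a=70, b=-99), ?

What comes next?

A: +7 each step; 42, 49, 56, 63, 70 → 77.
B: −10 each step, so -59, -69, -79, -89, -99 → -109.
Combining the parts gives (a=77, b=-109).

(a=77, b=-109)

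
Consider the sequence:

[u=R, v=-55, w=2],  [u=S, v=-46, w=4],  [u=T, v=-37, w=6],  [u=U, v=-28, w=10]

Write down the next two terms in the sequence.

[u=V, v=-19, w=16], [u=W, v=-10, w=26]

For the u, letters move forward 1 place in the alphabet: R, S, T, U → V → W.
V: +9 each step; -55, -46, -37, -28 → -19 → -10.
W — each term is the sum of the two before it: 2, 4, 6, 10 → 16 → 26.
Putting the parts together: [u=V, v=-19, w=16] and then [u=W, v=-10, w=26].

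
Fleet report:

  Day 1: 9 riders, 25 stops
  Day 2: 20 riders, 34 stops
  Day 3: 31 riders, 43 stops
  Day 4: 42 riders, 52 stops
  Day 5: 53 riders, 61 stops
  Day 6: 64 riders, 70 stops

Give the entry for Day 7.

Riders goes 9, 20, 31, 42, 53, 64 → 75 (+11 each step).
For the stops, +9 each step: 25, 34, 43, 52, 61, 70 → 79.
Combining the parts gives 75 riders, 79 stops.

75 riders, 79 stops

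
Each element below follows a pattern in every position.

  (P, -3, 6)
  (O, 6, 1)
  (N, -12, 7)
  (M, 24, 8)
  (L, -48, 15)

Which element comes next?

(K, 96, 23)

For the letter, letters move back 1 place in the alphabet: P, O, N, M, L → K.
Second part goes -3, 6, -12, 24, -48 → 96 (×(-2) each step).
For the third part, each term is the sum of the two before it: 6, 1, 7, 8, 15 → 23.
Putting it together: (K, 96, 23).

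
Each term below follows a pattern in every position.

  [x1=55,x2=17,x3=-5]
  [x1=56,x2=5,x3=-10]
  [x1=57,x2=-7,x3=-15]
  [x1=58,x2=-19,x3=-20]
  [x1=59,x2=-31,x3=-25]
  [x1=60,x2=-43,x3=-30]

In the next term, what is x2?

-55

For the x2, −12 each step: 17, 5, -7, -19, -31, -43 → -55.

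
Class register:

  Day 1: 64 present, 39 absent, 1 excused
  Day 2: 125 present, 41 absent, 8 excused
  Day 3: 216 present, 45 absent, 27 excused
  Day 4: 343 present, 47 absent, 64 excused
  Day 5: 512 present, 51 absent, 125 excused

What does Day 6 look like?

729 present, 53 absent, 216 excused

Present — perfect cubes: 4³, 5³, 6³, …: 64, 125, 216, 343, 512 → 729.
Absent: alternating steps +2, +4, +2, +4, …, so 39, 41, 45, 47, 51 → 53.
Excused: perfect cubes: 1³, 2³, 3³, …, so 1, 8, 27, 64, 125 → 216.
So the next row is 729 present, 53 absent, 216 excused.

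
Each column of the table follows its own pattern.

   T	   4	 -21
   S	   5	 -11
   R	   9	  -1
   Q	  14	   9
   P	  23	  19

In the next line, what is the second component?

37

Second component: each term is the sum of the two before it; 4, 5, 9, 14, 23 → 37.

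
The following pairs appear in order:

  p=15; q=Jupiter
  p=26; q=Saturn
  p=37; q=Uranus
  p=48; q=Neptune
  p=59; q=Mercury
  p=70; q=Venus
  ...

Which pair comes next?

p=81; q=Earth

P — +11 each step: 15, 26, 37, 48, 59, 70 → 81.
Q: runs through the planets Mercury→Neptune; Jupiter, Saturn, Uranus, Neptune, Mercury, Venus → Earth.
Putting it together: p=81; q=Earth.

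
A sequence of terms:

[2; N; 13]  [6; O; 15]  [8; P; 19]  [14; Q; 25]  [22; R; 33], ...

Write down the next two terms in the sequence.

[36; S; 43], [58; T; 55]

First entry: each term is the sum of the two before it, so 2, 6, 8, 14, 22 → 36 → 58.
Letter: letters move forward 1 place in the alphabet, so N, O, P, Q, R → S → T.
For the third entry, differences are 2, 4, 6, … (increasing by 2 each time): 13, 15, 19, 25, 33 → 43 → 55.
Putting the parts together: [36; S; 43] and then [58; T; 55].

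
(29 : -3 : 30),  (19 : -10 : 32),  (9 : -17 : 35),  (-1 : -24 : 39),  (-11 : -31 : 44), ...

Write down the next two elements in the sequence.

First part: −10 each step, so 29, 19, 9, -1, -11 → -21 → -31.
Second part: −7 each step, so -3, -10, -17, -24, -31 → -38 → -45.
For the third part, differences are 2, 3, 4, … (increasing by 1 each time): 30, 32, 35, 39, 44 → 50 → 57.
So the next two elements are (-21 : -38 : 50) and (-31 : -45 : 57).

(-21 : -38 : 50), (-31 : -45 : 57)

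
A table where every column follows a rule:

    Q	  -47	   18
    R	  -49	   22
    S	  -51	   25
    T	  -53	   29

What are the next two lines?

U  -55  32; V  -57  36

Letter: letters move forward 1 place in the alphabet, so Q, R, S, T → U → V.
Second component: -47, -49, -51, -53 → -55 → -57 (−2 each step).
For the third component, alternating steps +4, +3, +4, +3, …: 18, 22, 25, 29 → 32 → 36.
So the next two lines are U  -55  32 and V  -57  36.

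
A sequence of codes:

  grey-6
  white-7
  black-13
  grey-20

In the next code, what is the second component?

Second component — each term is the sum of the two before it: 6, 7, 13, 20 → 33.

33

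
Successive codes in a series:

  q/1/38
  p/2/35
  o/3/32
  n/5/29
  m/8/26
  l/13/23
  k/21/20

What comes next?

Letter: letters move back 1 place in the alphabet, so q, p, o, n, m, l, k → j.
Second component — each term is the sum of the two before it: 1, 2, 3, 5, 8, 13, 21 → 34.
For the third component, −3 each step: 38, 35, 32, 29, 26, 23, 20 → 17.
Putting it together: j/34/17.

j/34/17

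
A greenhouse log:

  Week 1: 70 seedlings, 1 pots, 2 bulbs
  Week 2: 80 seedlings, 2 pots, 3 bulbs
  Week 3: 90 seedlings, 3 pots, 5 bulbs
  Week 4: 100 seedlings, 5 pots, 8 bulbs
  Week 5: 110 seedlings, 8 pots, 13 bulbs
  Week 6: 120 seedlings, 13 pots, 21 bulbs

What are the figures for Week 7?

Seedlings: 70, 80, 90, 100, 110, 120 → 130 (+10 each step).
Pots: each term is the sum of the two before it; 1, 2, 3, 5, 8, 13 → 21.
Bulbs goes 2, 3, 5, 8, 13, 21 → 34 (each term is the sum of the two before it).
So the next record is 130 seedlings, 21 pots, 34 bulbs.

130 seedlings, 21 pots, 34 bulbs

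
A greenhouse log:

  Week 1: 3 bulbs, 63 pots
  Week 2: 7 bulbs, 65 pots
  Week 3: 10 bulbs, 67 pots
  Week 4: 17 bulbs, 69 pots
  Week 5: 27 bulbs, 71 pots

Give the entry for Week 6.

44 bulbs, 73 pots

Bulbs — each term is the sum of the two before it: 3, 7, 10, 17, 27 → 44.
Pots: 63, 65, 67, 69, 71 → 73 (+2 each step).
Combining the parts gives 44 bulbs, 73 pots.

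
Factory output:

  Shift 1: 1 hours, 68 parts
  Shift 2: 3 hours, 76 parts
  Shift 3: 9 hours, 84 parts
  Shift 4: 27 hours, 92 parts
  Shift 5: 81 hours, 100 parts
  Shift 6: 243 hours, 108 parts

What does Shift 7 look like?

Hours — ×3 each step: 1, 3, 9, 27, 81, 243 → 729.
Parts: +8 each step; 68, 76, 84, 92, 100, 108 → 116.
Putting it together: 729 hours, 116 parts.

729 hours, 116 parts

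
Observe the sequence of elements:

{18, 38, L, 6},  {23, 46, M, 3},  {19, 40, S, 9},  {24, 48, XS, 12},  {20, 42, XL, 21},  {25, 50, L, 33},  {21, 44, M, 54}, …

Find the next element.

{26, 52, S, 87}

For the first coordinate, alternating steps +5, −4, +5, −4, …: 18, 23, 19, 24, 20, 25, 21 → 26.
Second coordinate: alternating steps +8, −6, +8, −6, …, so 38, 46, 40, 48, 42, 50, 44 → 52.
Size goes L, M, S, XS, XL, L, M → S (repeats L → M → S → XS → XL).
Fourth coordinate: 6, 3, 9, 12, 21, 33, 54 → 87 (each term is the sum of the two before it).
So the next element is {26, 52, S, 87}.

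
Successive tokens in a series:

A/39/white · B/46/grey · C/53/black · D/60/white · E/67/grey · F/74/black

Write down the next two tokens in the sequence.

For the letter, letters move forward 1 place in the alphabet: A, B, C, D, E, F → G → H.
Second component — +7 each step: 39, 46, 53, 60, 67, 74 → 81 → 88.
Shade goes white, grey, black, white, grey, black → white → grey (repeats white → grey → black).
Putting the parts together: G/81/white and then H/88/grey.

G/81/white, H/88/grey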